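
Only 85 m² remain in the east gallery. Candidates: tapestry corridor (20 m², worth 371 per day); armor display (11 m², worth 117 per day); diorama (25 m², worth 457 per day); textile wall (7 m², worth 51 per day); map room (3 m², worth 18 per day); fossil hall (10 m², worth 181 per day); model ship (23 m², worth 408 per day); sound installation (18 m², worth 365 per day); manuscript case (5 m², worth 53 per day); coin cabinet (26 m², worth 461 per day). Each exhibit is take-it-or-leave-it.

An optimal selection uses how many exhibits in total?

5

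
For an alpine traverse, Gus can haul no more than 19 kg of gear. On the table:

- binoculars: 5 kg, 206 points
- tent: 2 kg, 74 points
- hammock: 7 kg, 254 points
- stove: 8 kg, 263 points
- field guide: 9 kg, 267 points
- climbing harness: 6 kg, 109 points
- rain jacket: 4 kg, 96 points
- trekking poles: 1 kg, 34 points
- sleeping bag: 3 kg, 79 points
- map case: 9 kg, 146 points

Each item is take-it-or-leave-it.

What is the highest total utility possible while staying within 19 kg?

Ranking by ratio (utility/kg): binoculars 41.20, tent 37.00, hammock 36.29.
Taking the top-ratio items first gives binoculars + tent + hammock + trekking poles + sleeping bag for 647 (18 kg).
Replace sleeping bag with rain jacket: the trade gains 17 net, giving 664 at 19 kg.
The closest alternative, binoculars + tent + stove + trekking poles + sleeping bag, reaches only 656.

664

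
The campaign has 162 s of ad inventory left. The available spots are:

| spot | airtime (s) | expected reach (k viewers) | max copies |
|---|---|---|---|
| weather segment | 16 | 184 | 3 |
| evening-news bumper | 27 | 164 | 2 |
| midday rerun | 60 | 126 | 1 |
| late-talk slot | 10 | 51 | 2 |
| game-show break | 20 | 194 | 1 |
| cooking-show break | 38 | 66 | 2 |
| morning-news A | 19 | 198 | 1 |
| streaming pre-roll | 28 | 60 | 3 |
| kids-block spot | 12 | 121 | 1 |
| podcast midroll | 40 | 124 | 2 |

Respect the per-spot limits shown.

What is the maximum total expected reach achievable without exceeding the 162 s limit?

1393

Ranking by ratio (expected reach/s): weather segment 11.50, morning-news A 10.42, kids-block spot 10.08.
Taking 3×weather segment + 2×evening-news bumper + game-show break + morning-news A + kids-block spot: 153 s used, 1393 in expected reach.
That's the maximum — no swap from here does better than 1393.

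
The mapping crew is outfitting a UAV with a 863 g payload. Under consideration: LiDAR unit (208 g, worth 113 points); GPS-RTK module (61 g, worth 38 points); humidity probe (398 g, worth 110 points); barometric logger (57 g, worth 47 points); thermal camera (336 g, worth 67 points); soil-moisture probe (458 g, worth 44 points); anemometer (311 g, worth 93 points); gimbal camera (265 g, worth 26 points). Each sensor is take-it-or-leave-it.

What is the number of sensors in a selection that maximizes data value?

Best achievable data value is 308.
For example LiDAR unit + GPS-RTK module + humidity probe + barometric logger achieves it, using 724 g.
Any selection reaching 308 contains exactly 4 sensors.

4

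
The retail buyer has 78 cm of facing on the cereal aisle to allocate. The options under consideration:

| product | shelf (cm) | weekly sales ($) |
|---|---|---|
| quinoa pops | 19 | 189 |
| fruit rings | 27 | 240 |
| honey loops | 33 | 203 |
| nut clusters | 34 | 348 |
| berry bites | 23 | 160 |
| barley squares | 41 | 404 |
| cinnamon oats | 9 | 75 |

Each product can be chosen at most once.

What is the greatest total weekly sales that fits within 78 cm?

Filling by ratio: quinoa pops + nut clusters + cinnamon oats for 612, with 16 cm left unused.
Replace quinoa pops and cinnamon oats with barley squares: the trade gains 140 net, giving 752 at 75 cm.
Next best is fruit rings + barley squares + cinnamon oats at 719 (77 cm) — short by 33.

752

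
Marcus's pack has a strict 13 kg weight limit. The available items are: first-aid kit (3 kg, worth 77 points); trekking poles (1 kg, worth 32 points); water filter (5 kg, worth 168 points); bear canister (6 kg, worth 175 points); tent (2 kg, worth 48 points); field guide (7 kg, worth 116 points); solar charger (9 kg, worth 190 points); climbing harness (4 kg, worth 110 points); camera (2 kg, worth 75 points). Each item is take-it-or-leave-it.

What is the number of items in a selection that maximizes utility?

Optimal total is 418.
water filter + bear canister + camera hits 418 at 13 kg.
All optima have 3 items.

3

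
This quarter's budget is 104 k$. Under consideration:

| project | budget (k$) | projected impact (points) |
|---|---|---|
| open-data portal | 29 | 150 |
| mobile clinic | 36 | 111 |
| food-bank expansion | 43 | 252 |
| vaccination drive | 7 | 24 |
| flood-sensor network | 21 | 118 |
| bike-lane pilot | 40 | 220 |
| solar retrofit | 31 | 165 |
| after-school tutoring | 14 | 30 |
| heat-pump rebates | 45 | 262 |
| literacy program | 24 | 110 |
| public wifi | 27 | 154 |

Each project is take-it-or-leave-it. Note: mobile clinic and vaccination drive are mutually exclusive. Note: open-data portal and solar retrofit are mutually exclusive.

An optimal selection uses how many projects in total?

Best achievable projected impact is 590.
For example food-bank expansion + flood-sensor network + bike-lane pilot achieves it, using 104 k$.
Every optimal selection uses 3 projects.

3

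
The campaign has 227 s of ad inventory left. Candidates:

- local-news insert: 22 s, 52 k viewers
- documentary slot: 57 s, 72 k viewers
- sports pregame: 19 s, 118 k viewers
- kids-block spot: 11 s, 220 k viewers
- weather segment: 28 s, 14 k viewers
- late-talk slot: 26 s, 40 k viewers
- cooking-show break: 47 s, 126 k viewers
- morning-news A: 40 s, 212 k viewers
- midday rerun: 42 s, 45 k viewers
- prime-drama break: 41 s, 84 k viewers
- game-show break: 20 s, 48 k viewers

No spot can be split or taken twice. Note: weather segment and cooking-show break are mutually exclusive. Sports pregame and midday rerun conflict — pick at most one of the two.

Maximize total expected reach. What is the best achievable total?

900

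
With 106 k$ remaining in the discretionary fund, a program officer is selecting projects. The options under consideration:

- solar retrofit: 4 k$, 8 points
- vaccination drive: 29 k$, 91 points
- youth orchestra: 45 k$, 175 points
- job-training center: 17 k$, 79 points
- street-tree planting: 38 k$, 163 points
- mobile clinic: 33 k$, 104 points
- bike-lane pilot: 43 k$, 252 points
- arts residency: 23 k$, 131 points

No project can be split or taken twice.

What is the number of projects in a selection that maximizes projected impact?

Optimal total is 546.
For example street-tree planting + bike-lane pilot + arts residency achieves it, using 104 k$.
All optima have 3 projects.

3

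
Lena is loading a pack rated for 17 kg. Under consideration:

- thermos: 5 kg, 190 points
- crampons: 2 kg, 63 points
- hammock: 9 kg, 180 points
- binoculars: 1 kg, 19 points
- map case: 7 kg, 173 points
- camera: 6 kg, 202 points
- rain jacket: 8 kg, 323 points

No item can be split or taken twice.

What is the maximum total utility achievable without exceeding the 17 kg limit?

607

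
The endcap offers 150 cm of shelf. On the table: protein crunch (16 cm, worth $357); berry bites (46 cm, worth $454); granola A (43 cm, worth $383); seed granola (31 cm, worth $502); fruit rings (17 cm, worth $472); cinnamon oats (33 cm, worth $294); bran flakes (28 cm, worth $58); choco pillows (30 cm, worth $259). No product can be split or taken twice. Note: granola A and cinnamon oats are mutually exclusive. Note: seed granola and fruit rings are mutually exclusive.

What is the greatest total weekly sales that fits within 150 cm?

Taking protein crunch + berry bites + fruit rings + cinnamon oats + choco pillows: 142 cm used, 1836 in weekly sales.
Next best is protein crunch + berry bites + granola A + fruit rings + bran flakes at 1724 (150 cm) — short by 112.

1836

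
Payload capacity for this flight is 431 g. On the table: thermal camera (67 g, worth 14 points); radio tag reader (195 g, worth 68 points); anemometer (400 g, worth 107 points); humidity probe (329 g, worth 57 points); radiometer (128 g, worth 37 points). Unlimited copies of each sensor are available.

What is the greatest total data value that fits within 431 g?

136

Taking 2×radio tag reader: 390 g used, 136 in data value.
Every other selection either busts 431 g or fails to beat 136.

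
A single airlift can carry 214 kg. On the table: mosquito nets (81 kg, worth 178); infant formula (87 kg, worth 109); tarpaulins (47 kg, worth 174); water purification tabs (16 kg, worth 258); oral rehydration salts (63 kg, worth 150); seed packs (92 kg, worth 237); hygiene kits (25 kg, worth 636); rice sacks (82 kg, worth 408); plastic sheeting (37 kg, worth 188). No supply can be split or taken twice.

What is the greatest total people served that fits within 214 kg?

Taking tarpaulins + water purification tabs + hygiene kits + rice sacks + plastic sheeting: 207 kg used, 1664 in people served.
Runner-up water purification tabs + hygiene kits + rice sacks + plastic sheeting tops out at 1490.

1664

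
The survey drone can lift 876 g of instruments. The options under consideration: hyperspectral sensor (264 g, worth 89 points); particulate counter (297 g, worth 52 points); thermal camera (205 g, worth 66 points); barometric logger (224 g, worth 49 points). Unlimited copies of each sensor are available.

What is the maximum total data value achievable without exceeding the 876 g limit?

By data value per g: hyperspectral sensor 0.34, thermal camera 0.32, barometric logger 0.22, particulate counter 0.18 lead.
3×hyperspectral sensor uses 792 of the 876 g and totals 267.

267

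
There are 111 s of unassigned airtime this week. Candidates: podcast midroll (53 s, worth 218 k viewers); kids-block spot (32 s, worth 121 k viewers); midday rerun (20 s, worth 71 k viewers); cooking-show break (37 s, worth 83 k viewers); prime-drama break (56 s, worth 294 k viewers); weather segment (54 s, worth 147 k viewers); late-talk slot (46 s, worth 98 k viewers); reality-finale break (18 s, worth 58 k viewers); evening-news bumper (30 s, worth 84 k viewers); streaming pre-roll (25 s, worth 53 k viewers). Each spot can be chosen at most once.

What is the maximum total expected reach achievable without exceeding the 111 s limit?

512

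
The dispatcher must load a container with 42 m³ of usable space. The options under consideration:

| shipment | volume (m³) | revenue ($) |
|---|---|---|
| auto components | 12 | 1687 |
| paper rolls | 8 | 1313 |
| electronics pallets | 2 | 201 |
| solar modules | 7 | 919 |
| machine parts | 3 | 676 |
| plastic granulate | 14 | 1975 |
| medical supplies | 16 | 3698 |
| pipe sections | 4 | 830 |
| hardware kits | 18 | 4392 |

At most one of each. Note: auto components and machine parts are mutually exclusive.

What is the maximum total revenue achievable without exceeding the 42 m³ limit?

Machine parts + medical supplies + pipe sections + hardware kits uses 41 of the 42 m³ and totals 9596.

9596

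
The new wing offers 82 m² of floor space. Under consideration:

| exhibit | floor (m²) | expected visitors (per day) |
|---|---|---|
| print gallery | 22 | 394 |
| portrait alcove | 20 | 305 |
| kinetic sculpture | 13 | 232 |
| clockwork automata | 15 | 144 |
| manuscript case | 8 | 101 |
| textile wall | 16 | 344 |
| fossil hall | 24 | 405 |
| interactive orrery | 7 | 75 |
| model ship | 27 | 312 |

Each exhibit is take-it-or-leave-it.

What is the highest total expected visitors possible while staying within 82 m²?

1450

Best packing: print gallery + kinetic sculpture + textile wall + fossil hall + interactive orrery — 82 m², 1450 total.
Runner-up print gallery + portrait alcove + textile wall + fossil hall tops out at 1448.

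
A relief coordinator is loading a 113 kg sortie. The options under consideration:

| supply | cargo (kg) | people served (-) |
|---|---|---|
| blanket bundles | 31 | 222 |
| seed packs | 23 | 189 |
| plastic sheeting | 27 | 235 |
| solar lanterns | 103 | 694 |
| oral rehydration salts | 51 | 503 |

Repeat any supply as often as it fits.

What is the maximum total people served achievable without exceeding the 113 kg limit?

The ratio ordering already packs tightly: 2×oral rehydration salts, 102 kg, 1006.
That's the maximum — no swap from here does better than 1006.

1006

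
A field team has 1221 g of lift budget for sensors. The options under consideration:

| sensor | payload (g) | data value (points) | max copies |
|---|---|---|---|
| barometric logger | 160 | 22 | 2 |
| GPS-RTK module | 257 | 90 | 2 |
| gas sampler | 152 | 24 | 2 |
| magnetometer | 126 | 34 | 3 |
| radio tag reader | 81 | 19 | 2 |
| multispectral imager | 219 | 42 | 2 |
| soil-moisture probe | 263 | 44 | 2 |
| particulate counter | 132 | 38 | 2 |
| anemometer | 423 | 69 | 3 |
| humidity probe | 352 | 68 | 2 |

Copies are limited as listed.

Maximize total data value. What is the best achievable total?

362

Greedy by ratio would take 2×GPS-RTK module + 3×magnetometer + 2×particulate counter: 1156 g used, total 358.
Replace magnetometer with 2×radio tag reader: the trade gains 4 net, giving 362 at 1192 g.
That's the maximum — no swap from here does better than 362.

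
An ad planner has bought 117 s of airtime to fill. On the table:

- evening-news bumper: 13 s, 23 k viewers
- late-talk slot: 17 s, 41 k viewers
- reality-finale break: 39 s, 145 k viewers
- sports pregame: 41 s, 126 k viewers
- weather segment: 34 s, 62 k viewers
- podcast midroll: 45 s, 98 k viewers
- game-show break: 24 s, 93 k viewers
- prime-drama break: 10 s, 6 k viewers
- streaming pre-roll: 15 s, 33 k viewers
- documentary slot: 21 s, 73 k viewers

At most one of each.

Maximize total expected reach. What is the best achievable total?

387

Taking the top-ratio spots first gives late-talk slot + reality-finale break + game-show break + streaming pre-roll + documentary slot for 385 (116 s).
Using the slack differently, evening-news bumper + reality-finale break + sports pregame + game-show break comes to 387 at 117 s.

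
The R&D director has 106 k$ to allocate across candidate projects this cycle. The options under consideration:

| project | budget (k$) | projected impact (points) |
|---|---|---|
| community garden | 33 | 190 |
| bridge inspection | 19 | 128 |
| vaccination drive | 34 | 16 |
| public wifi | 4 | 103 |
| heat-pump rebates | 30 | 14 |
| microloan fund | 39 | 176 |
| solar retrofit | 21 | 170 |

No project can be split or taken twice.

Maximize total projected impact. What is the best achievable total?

639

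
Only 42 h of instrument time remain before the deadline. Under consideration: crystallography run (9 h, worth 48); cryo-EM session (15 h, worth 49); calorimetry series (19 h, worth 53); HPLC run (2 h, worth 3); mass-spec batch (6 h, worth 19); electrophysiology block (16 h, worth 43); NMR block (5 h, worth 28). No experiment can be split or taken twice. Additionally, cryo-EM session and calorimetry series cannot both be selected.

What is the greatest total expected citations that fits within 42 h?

The ratio heuristic lands on crystallography run + cryo-EM session + HPLC run + mass-spec batch + NMR block (147) but leaves 5 h idle.
Replace cryo-EM session with calorimetry series: the trade gains 4 net, giving 151 at 41 h.
The closest alternative, crystallography run + calorimetry series + mass-spec batch + NMR block, reaches only 148.

151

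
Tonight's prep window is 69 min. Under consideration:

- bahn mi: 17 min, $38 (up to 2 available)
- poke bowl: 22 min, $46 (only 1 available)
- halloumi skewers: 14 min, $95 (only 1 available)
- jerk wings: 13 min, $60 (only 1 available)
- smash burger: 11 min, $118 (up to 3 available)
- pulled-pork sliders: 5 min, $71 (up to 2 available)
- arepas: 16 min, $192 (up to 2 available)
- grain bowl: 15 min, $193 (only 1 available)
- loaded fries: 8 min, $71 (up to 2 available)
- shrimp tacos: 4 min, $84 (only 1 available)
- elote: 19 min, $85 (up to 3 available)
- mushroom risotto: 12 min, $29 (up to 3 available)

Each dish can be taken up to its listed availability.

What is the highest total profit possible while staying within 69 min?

874

Ranking by ratio (profit/min): shrimp tacos 21.00, pulled-pork sliders 14.20, grain bowl 12.87.
Taking 2×pulled-pork sliders + 2×arepas + grain bowl + loaded fries + shrimp tacos: 69 min used, 874 in profit.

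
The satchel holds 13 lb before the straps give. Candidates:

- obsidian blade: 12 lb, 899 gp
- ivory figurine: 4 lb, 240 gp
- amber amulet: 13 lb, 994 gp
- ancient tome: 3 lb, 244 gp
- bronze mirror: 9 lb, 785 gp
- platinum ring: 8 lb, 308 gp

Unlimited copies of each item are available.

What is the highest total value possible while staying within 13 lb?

1029

Best packing: ancient tome + bronze mirror — 12 lb, 1029 total.
Every other selection either busts 13 lb or fails to beat 1029.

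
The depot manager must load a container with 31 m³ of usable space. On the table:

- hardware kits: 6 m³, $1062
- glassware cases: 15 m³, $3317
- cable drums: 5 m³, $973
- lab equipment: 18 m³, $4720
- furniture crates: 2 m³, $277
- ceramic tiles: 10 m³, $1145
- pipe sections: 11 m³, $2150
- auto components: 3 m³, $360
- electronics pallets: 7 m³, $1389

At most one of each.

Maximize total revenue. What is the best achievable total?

A density-first pass picks cable drums + lab equipment + electronics pallets — 7082 at 30 m³.
Replace cable drums with hardware kits: the trade gains 89 net, giving 7171 at 31 m³.

7171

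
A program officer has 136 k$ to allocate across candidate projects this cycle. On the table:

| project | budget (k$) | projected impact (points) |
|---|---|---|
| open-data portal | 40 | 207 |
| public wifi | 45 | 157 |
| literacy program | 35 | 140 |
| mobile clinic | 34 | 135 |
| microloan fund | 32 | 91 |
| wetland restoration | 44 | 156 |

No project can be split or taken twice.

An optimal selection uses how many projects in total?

3

The maximum projected impact within 136 k$ is 520.
open-data portal + public wifi + wetland restoration hits 520 at 129 k$.
Every optimal selection uses 3 projects.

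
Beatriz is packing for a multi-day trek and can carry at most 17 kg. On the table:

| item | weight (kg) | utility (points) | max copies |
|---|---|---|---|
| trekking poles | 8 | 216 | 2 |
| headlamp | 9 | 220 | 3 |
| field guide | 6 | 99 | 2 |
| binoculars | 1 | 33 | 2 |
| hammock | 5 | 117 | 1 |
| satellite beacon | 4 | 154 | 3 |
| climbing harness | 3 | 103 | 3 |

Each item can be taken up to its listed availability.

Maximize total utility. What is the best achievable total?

631

Ranking by ratio (utility/kg): satellite beacon 38.50, climbing harness 34.33, binoculars 33.00, trekking poles 27.00.
Taking 2×binoculars + 3×satellite beacon + climbing harness: 17 kg used, 631 in utility.
That's the maximum — no swap from here does better than 631.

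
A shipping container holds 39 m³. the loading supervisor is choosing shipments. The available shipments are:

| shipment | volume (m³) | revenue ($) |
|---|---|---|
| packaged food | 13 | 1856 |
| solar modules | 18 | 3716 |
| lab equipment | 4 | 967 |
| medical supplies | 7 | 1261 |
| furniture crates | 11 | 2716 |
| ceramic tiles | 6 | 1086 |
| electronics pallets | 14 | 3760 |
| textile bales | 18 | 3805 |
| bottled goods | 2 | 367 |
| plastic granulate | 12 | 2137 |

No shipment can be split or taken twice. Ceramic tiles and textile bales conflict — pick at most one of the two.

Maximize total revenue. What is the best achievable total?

9071

Greedy by ratio would take lab equipment + furniture crates + ceramic tiles + electronics pallets + bottled goods: 37 m³ used, total 8896.
The 6 m³ tied up in ceramic tiles is better spent on medical supplies — total rises to 9071 (38 m³).
The spare 1 m³ is too small for any remaining shipment, and no feasible exchange beats 9071.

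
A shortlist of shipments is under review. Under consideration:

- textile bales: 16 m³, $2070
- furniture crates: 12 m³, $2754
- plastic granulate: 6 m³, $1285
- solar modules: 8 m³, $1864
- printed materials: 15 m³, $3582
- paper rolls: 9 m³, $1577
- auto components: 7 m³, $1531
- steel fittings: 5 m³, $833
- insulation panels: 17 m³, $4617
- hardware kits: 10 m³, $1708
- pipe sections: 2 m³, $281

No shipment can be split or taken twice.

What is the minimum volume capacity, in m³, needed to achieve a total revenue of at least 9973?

Need the lightest bundle worth ≥ 9973.
solar modules + printed materials + insulation panels: 10063 revenue at 40 m³.
No combination under 40 m³ hits 9973.

40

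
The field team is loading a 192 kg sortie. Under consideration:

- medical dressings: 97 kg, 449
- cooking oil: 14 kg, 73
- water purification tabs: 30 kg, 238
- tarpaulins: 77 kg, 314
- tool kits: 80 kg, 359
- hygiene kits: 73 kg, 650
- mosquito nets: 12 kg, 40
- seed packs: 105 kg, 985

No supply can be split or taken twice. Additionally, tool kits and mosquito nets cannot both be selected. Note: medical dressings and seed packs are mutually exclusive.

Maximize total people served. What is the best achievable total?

Cooking oil + hygiene kits + seed packs uses 192 of the 192 kg and totals 1708.
No other feasible combination exceeds 1708.

1708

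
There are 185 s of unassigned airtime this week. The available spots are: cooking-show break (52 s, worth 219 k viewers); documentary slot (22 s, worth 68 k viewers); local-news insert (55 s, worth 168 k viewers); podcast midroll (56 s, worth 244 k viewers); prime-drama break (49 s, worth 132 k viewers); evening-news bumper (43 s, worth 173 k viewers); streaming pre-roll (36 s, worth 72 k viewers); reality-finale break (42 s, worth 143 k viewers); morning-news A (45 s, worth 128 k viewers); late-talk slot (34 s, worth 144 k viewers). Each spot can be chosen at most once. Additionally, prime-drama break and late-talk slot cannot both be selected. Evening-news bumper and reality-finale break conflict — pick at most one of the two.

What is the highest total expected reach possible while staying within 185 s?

780

Taking cooking-show break + podcast midroll + evening-news bumper + late-talk slot: 185 s used, 780 in expected reach.
Nothing else feasible within 185 s beats 780.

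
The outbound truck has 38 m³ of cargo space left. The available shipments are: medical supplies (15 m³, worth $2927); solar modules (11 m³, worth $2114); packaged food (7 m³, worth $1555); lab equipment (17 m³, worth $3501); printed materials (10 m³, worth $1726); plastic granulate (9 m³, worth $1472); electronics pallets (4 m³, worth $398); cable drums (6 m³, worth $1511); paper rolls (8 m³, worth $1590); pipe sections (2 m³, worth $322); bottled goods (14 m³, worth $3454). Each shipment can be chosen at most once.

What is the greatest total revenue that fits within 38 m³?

8634

Taking the top-ratio shipments first gives packaged food + cable drums + paper rolls + pipe sections + bottled goods for 8432 (37 m³).
The 10 m³ tied up in paper rolls and pipe sections is better spent on solar modules — total rises to 8634 (38 m³).
Nothing else within 38 m³ beats 8634.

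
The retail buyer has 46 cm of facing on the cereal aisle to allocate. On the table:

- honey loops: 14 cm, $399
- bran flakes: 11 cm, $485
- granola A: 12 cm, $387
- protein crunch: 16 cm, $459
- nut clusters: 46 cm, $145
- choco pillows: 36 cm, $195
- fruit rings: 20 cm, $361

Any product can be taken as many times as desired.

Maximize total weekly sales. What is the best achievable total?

The ratio ordering already packs tightly: 4×bran flakes, 44 cm, 1940.
Every other selection either busts 46 cm or fails to beat 1940.

1940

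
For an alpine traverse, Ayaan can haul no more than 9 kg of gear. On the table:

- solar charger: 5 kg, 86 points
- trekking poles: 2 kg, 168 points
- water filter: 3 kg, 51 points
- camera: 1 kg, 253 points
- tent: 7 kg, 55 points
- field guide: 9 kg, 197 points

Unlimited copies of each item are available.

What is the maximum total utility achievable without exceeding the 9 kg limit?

Ranking by ratio (utility/kg): camera 253.00, trekking poles 84.00, field guide 21.89.
The ratio ordering already packs tightly: 9×camera, 9 kg, 2277.
No other feasible combination exceeds 2277.

2277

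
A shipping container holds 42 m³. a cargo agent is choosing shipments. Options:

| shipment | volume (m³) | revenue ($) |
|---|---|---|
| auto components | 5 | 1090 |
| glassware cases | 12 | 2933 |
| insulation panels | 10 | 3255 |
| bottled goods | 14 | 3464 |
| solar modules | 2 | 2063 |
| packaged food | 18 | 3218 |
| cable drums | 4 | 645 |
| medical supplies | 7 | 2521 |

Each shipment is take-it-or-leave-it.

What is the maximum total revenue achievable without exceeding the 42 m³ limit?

By revenue per m³: solar modules 1031.50, medical supplies 360.14, insulation panels 325.50, bottled goods 247.43 lead.
The ratio ordering already packs tightly: auto components + insulation panels + bottled goods + solar modules + cable drums + medical supplies, 42 m³, 13038.
An exhaustive check of the 256 subsets confirms 13038.

13038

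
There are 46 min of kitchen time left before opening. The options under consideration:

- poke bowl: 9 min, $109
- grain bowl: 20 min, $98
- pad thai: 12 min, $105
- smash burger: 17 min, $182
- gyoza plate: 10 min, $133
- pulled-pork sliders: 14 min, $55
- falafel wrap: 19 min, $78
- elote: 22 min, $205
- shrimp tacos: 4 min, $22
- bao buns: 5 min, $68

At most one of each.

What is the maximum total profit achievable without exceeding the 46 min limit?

515

Filling by ratio: poke bowl + smash burger + gyoza plate + shrimp tacos + bao buns for 514, with 1 min left unused.
The 21 min tied up in smash burger and shrimp tacos is better spent on elote — total rises to 515 (46 min).
Next best is poke bowl + smash burger + gyoza plate + shrimp tacos + bao buns at 514 (45 min) — short by 1.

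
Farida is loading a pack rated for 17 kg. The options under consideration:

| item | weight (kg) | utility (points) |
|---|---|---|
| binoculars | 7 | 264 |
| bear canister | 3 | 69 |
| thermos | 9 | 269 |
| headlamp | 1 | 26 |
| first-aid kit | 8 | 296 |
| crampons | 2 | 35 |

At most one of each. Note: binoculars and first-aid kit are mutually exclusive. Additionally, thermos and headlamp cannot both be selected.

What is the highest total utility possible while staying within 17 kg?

Density check — binoculars 37.71, first-aid kit 37.00, thermos 29.89 are the best per kg.
Best packing: thermos + first-aid kit — 17 kg, 565 total.
No other feasible combination exceeds 565.

565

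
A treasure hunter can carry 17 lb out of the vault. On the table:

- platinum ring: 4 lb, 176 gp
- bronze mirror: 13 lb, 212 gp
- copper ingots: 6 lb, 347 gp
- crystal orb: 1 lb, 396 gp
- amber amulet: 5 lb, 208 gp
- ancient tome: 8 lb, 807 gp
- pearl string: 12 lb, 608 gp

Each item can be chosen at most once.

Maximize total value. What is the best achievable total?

1550

By value per lb: crystal orb 396.00, ancient tome 100.88, copper ingots 57.83, pearl string 50.67 lead.
Copper ingots + crystal orb + ancient tome uses 15 of the 17 lb and totals 1550.
Next best is crystal orb + amber amulet + ancient tome at 1411 (14 lb) — short by 139.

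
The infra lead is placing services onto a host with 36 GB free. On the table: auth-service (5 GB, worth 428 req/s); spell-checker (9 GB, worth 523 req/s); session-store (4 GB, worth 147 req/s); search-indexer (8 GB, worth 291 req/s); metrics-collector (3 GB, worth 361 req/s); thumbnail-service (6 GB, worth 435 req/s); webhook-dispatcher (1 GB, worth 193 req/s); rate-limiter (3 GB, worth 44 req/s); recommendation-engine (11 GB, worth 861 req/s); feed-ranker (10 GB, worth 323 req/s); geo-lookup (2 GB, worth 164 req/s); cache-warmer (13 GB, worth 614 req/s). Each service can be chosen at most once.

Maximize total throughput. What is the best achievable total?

2801

Ranking by ratio (throughput/GB): webhook-dispatcher 193.00, metrics-collector 120.33, auth-service 85.60.
Filling by ratio: auth-service + session-store + metrics-collector + thumbnail-service + webhook-dispatcher + rate-limiter + recommendation-engine + geo-lookup for 2633, with 1 GB left unused.
Dropping session-store and rate-limiter and geo-lookup frees 9 GB; slotting in spell-checker (9 GB) lifts the total to 2801 at 35 GB.
Every other selection either busts 36 GB or fails to beat 2801.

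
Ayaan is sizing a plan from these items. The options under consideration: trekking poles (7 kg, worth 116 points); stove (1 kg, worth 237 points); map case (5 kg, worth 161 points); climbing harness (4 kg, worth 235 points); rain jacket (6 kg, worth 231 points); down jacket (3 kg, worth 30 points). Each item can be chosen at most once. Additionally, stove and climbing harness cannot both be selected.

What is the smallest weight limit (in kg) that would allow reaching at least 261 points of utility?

Look for the lowest-weight combination reaching 261.
stove + down jacket: 267 utility at 4 kg.
Below 4 kg the best achievable stays under 261.

4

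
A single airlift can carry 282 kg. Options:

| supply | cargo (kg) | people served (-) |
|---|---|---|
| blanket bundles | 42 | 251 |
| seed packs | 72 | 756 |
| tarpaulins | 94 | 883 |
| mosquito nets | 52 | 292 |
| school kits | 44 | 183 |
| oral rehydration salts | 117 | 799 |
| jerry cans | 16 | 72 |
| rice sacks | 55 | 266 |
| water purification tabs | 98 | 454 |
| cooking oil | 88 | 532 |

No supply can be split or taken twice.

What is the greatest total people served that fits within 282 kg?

By people served per kg: seed packs 10.50, tarpaulins 9.39, oral rehydration salts 6.83, cooking oil 6.05 lead.
A density-first pass picks seed packs + tarpaulins + jerry cans + cooking oil — 2243 at 270 kg.
The 88 kg tied up in cooking oil is better spent on blanket bundles + mosquito nets — total rises to 2254 (276 kg).
No other feasible combination exceeds 2254.

2254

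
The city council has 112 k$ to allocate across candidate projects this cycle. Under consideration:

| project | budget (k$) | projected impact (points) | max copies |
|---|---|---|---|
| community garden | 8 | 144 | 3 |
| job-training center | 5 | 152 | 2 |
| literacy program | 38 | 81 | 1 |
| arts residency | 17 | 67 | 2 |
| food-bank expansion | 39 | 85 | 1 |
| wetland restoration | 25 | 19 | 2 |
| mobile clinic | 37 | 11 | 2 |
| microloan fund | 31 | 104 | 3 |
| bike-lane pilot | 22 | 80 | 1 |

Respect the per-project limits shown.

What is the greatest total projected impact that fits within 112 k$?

Greedy by ratio would take 3×community garden + 2×job-training center + 2×arts residency + bike-lane pilot: 90 k$ used, total 950.
Replace arts residency with microloan fund: the trade gains 37 net, giving 987 at 104 k$.
Nothing else within 112 k$ beats 987.

987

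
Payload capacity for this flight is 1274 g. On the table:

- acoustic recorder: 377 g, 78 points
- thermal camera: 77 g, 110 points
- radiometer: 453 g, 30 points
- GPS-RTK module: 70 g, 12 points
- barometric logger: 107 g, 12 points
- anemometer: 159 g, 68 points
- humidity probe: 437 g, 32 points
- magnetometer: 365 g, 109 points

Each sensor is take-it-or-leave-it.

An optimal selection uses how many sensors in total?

6

Optimal total is 389.
One optimal bundle: acoustic recorder + thermal camera + GPS-RTK module + barometric logger + anemometer + magnetometer (1155 g).
Any selection reaching 389 contains exactly 6 sensors.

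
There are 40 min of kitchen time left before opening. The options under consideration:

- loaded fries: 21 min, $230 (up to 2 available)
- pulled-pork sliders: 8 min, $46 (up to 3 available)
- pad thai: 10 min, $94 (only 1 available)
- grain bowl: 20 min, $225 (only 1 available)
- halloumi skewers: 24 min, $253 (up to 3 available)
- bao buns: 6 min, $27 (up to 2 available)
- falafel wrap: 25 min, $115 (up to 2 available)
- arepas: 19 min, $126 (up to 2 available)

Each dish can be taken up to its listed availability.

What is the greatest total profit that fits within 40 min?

A density-first pass picks pulled-pork sliders + pad thai + grain bowl — 365 at 38 min.
The 28 min tied up in pulled-pork sliders and grain bowl is better spent on halloumi skewers + bao buns — total rises to 374 (40 min).
Every other selection either busts 40 min or exceeds an availability limit or fails to beat 374.

374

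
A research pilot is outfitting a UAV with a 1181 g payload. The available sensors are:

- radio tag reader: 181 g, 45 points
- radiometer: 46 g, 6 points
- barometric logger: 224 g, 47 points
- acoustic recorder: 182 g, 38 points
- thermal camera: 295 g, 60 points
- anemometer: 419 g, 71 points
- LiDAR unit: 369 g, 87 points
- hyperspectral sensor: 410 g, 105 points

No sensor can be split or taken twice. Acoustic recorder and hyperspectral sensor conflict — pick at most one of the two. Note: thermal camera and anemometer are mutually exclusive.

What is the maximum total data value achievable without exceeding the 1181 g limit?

263

By data value per g: hyperspectral sensor 0.26, radio tag reader 0.25, LiDAR unit 0.24, barometric logger 0.21 lead.
Radio tag reader + radiometer + barometric logger + thermal camera + hyperspectral sensor uses 1156 of the 1181 g and totals 263.
No other feasible combination exceeds 263.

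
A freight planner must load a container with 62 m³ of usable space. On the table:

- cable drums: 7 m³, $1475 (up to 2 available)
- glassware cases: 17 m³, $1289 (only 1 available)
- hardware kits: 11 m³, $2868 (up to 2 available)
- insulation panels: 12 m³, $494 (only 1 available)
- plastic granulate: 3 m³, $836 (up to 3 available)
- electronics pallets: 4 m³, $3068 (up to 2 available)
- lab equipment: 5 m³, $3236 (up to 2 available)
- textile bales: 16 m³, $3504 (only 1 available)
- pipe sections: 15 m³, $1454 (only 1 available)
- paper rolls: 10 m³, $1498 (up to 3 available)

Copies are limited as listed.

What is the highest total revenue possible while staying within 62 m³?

23520

Ranking by ratio (revenue/m³): electronics pallets 767.00, lab equipment 647.20, plastic granulate 278.67, hardware kits 260.73.
The ratio heuristic lands on cable drums + 2×hardware kits + 3×plastic granulate + 2×electronics pallets + 2×lab equipment (22327) but leaves 6 m³ idle.
Dropping cable drums and plastic granulate frees 10 m³; slotting in textile bales (16 m³) lifts the total to 23520 at 62 m³.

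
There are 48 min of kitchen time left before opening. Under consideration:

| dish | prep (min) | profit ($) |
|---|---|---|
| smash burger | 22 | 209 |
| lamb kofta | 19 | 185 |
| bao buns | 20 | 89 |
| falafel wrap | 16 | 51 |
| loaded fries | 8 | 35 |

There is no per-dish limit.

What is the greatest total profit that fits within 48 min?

418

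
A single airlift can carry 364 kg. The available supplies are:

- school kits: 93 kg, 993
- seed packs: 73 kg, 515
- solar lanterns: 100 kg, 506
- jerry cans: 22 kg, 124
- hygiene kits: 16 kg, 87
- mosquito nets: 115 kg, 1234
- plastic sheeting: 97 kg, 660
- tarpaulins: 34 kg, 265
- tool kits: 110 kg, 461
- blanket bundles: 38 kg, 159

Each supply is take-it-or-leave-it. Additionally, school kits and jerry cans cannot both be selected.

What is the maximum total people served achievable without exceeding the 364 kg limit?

3239

School kits + hygiene kits + mosquito nets + plastic sheeting + tarpaulins uses 355 of the 364 kg and totals 3239.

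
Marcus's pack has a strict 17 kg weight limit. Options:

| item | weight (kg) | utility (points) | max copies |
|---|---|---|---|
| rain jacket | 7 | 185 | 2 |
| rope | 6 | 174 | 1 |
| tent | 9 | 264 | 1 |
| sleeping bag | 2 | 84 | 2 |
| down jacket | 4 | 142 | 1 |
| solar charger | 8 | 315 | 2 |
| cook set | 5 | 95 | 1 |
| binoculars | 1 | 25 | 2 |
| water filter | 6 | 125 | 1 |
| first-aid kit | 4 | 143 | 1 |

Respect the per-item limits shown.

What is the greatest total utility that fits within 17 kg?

655

Taking the top-ratio items first gives 2×sleeping bag + solar charger + binoculars + first-aid kit for 651 (17 kg).
Dropping 2×sleeping bag and first-aid kit frees 8 kg; slotting in solar charger (8 kg) lifts the total to 655 at 17 kg.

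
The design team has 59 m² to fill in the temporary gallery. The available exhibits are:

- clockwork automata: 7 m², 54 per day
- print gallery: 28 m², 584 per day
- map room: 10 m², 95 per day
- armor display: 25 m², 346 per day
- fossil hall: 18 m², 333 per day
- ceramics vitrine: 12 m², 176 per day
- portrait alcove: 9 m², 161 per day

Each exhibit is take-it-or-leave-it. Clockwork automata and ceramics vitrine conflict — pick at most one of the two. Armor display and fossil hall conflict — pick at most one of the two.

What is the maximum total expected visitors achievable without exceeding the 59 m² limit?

1093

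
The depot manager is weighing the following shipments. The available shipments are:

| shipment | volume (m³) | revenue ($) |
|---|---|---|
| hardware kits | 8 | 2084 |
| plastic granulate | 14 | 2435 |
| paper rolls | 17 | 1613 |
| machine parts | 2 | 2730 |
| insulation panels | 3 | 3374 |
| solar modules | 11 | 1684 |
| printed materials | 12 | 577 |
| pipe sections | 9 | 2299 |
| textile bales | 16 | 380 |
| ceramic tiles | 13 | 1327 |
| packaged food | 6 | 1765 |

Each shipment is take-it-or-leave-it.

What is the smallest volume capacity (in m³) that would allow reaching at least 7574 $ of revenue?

11

Need the lightest bundle worth ≥ 7574.
machine parts + insulation panels + packaged food: 7869 revenue at 11 m³.
Any bundle with less than 11 m³ falls short of 7574.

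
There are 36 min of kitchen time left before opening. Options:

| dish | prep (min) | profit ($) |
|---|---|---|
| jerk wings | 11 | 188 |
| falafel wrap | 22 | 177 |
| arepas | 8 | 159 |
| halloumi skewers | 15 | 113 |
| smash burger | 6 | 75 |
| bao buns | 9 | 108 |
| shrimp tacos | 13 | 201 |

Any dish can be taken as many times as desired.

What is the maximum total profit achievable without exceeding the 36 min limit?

665

Greedy by ratio would take 4×arepas: 32 min used, total 636.
The 8 min tied up in arepas is better spent on jerk wings — total rises to 665 (35 min).
Nothing else within 36 min beats 665.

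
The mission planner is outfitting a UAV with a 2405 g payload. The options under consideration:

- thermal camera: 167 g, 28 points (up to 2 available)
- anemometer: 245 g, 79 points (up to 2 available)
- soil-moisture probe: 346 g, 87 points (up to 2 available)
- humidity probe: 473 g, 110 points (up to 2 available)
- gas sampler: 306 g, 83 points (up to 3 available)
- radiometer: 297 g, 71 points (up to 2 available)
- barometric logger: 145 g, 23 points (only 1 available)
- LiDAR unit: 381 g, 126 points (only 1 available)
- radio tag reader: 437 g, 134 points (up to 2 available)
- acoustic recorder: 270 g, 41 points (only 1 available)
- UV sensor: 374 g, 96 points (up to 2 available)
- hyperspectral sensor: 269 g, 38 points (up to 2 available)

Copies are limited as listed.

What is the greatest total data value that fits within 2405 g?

Ranking by ratio (data value/g): LiDAR unit 0.33, anemometer 0.32, radio tag reader 0.31.
A density-first pass picks 2×anemometer + 2×gas sampler + LiDAR unit + 2×radio tag reader — 718 at 2357 g.
Dropping gas sampler frees 306 g; slotting in soil-moisture probe (346 g) lifts the total to 722 at 2397 g.
The spare 8 g is too small for any remaining sensor, and no exchange beats 722.

722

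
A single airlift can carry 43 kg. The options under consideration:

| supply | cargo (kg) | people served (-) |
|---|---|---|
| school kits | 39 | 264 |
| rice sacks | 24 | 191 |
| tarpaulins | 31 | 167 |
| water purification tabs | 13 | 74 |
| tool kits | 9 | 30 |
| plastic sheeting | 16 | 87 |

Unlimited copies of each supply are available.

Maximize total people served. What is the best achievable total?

278

The ratio heuristic lands on rice sacks + water purification tabs (265) but leaves 6 kg idle.
The 13 kg tied up in water purification tabs is better spent on plastic sheeting — total rises to 278 (40 kg).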